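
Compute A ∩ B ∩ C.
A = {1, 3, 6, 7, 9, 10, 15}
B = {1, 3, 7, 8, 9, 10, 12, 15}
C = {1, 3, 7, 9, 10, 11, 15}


Set A = {1, 3, 6, 7, 9, 10, 15}
Set B = {1, 3, 7, 8, 9, 10, 12, 15}
Set C = {1, 3, 7, 9, 10, 11, 15}
First, A ∩ B = {1, 3, 7, 9, 10, 15}
Then, (A ∩ B) ∩ C = {1, 3, 7, 9, 10, 15}

{1, 3, 7, 9, 10, 15}


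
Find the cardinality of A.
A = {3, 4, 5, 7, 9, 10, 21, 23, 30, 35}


Set A = {3, 4, 5, 7, 9, 10, 21, 23, 30, 35}
Listing elements: 3, 4, 5, 7, 9, 10, 21, 23, 30, 35
Counting: 10 elements
|A| = 10

10


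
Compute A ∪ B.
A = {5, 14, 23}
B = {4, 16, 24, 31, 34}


Set A = {5, 14, 23}
Set B = {4, 16, 24, 31, 34}
A ∪ B includes all elements in either set.
Elements from A: {5, 14, 23}
Elements from B not already included: {4, 16, 24, 31, 34}
A ∪ B = {4, 5, 14, 16, 23, 24, 31, 34}

{4, 5, 14, 16, 23, 24, 31, 34}


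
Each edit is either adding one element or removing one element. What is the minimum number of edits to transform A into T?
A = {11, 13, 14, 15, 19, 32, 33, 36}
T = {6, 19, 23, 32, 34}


Set A = {11, 13, 14, 15, 19, 32, 33, 36}
Set T = {6, 19, 23, 32, 34}
Elements to remove from A (in A, not in T): {11, 13, 14, 15, 33, 36} → 6 removals
Elements to add to A (in T, not in A): {6, 23, 34} → 3 additions
Total edits = 6 + 3 = 9

9


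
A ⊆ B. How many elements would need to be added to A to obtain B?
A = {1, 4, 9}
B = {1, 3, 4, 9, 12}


Set A = {1, 4, 9}, |A| = 3
Set B = {1, 3, 4, 9, 12}, |B| = 5
Since A ⊆ B: B \ A = {3, 12}
|B| - |A| = 5 - 3 = 2

2


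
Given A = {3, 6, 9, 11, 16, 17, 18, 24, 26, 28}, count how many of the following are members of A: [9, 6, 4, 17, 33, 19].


Set A = {3, 6, 9, 11, 16, 17, 18, 24, 26, 28}
Candidates: [9, 6, 4, 17, 33, 19]
Check each candidate:
9 ∈ A, 6 ∈ A, 4 ∉ A, 17 ∈ A, 33 ∉ A, 19 ∉ A
Count of candidates in A: 3

3


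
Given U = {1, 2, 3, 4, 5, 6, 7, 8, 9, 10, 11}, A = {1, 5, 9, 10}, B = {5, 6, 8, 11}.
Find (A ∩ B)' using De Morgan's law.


U = {1, 2, 3, 4, 5, 6, 7, 8, 9, 10, 11}
A = {1, 5, 9, 10}, B = {5, 6, 8, 11}
A ∩ B = {5}
(A ∩ B)' = U \ (A ∩ B) = {1, 2, 3, 4, 6, 7, 8, 9, 10, 11}
Verification via A' ∪ B': A' = {2, 3, 4, 6, 7, 8, 11}, B' = {1, 2, 3, 4, 7, 9, 10}
A' ∪ B' = {1, 2, 3, 4, 6, 7, 8, 9, 10, 11} ✓

{1, 2, 3, 4, 6, 7, 8, 9, 10, 11}


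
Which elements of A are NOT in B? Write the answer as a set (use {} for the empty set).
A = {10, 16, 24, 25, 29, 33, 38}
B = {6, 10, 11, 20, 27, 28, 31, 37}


Set A = {10, 16, 24, 25, 29, 33, 38}
Set B = {6, 10, 11, 20, 27, 28, 31, 37}
Check each element of A against B:
10 ∈ B, 16 ∉ B (include), 24 ∉ B (include), 25 ∉ B (include), 29 ∉ B (include), 33 ∉ B (include), 38 ∉ B (include)
Elements of A not in B: {16, 24, 25, 29, 33, 38}

{16, 24, 25, 29, 33, 38}


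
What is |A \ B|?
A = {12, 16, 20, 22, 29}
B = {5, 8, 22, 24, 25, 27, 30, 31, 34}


Set A = {12, 16, 20, 22, 29}
Set B = {5, 8, 22, 24, 25, 27, 30, 31, 34}
A \ B = {12, 16, 20, 29}
|A \ B| = 4

4


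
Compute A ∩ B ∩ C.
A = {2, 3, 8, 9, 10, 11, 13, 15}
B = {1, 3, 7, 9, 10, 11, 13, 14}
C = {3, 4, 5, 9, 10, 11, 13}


Set A = {2, 3, 8, 9, 10, 11, 13, 15}
Set B = {1, 3, 7, 9, 10, 11, 13, 14}
Set C = {3, 4, 5, 9, 10, 11, 13}
First, A ∩ B = {3, 9, 10, 11, 13}
Then, (A ∩ B) ∩ C = {3, 9, 10, 11, 13}

{3, 9, 10, 11, 13}


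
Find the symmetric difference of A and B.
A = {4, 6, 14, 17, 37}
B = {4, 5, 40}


Set A = {4, 6, 14, 17, 37}
Set B = {4, 5, 40}
A △ B = (A \ B) ∪ (B \ A)
Elements in A but not B: {6, 14, 17, 37}
Elements in B but not A: {5, 40}
A △ B = {5, 6, 14, 17, 37, 40}

{5, 6, 14, 17, 37, 40}


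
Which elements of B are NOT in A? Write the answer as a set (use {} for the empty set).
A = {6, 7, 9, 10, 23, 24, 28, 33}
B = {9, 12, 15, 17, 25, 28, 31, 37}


Set A = {6, 7, 9, 10, 23, 24, 28, 33}
Set B = {9, 12, 15, 17, 25, 28, 31, 37}
Check each element of B against A:
9 ∈ A, 12 ∉ A (include), 15 ∉ A (include), 17 ∉ A (include), 25 ∉ A (include), 28 ∈ A, 31 ∉ A (include), 37 ∉ A (include)
Elements of B not in A: {12, 15, 17, 25, 31, 37}

{12, 15, 17, 25, 31, 37}


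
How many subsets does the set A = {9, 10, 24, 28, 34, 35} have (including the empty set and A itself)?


Set A = {9, 10, 24, 28, 34, 35}
|A| = 6
The power set P(A) contains all subsets of A.
|P(A)| = 2^|A| = 2^6 = 64

64


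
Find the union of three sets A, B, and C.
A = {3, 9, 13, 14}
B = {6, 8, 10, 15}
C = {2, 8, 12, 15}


Set A = {3, 9, 13, 14}
Set B = {6, 8, 10, 15}
Set C = {2, 8, 12, 15}
First, A ∪ B = {3, 6, 8, 9, 10, 13, 14, 15}
Then, (A ∪ B) ∪ C = {2, 3, 6, 8, 9, 10, 12, 13, 14, 15}

{2, 3, 6, 8, 9, 10, 12, 13, 14, 15}


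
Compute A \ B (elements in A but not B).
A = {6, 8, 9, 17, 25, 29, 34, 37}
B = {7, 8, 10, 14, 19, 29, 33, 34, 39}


Set A = {6, 8, 9, 17, 25, 29, 34, 37}
Set B = {7, 8, 10, 14, 19, 29, 33, 34, 39}
A \ B includes elements in A that are not in B.
Check each element of A:
6 (not in B, keep), 8 (in B, remove), 9 (not in B, keep), 17 (not in B, keep), 25 (not in B, keep), 29 (in B, remove), 34 (in B, remove), 37 (not in B, keep)
A \ B = {6, 9, 17, 25, 37}

{6, 9, 17, 25, 37}


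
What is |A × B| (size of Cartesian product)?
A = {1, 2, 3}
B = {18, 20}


Set A = {1, 2, 3} has 3 elements.
Set B = {18, 20} has 2 elements.
|A × B| = |A| × |B| = 3 × 2 = 6

6


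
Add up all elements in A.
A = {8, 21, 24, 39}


Set A = {8, 21, 24, 39}
Sum = 8 + 21 + 24 + 39 = 92

92


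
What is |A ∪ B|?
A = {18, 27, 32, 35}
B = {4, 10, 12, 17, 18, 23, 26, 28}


Set A = {18, 27, 32, 35}, |A| = 4
Set B = {4, 10, 12, 17, 18, 23, 26, 28}, |B| = 8
A ∩ B = {18}, |A ∩ B| = 1
|A ∪ B| = |A| + |B| - |A ∩ B| = 4 + 8 - 1 = 11

11


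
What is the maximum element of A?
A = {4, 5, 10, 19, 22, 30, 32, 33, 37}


Set A = {4, 5, 10, 19, 22, 30, 32, 33, 37}
Elements in ascending order: 4, 5, 10, 19, 22, 30, 32, 33, 37
The largest element is 37.

37


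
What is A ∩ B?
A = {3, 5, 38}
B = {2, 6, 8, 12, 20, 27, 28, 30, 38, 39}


Set A = {3, 5, 38}
Set B = {2, 6, 8, 12, 20, 27, 28, 30, 38, 39}
A ∩ B includes only elements in both sets.
Check each element of A against B:
3 ✗, 5 ✗, 38 ✓
A ∩ B = {38}

{38}


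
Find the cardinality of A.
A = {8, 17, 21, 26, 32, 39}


Set A = {8, 17, 21, 26, 32, 39}
Listing elements: 8, 17, 21, 26, 32, 39
Counting: 6 elements
|A| = 6

6


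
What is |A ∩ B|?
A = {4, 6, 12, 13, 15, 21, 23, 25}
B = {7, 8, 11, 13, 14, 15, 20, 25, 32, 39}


Set A = {4, 6, 12, 13, 15, 21, 23, 25}
Set B = {7, 8, 11, 13, 14, 15, 20, 25, 32, 39}
A ∩ B = {13, 15, 25}
|A ∩ B| = 3

3


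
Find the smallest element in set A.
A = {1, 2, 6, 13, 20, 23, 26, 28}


Set A = {1, 2, 6, 13, 20, 23, 26, 28}
Elements in ascending order: 1, 2, 6, 13, 20, 23, 26, 28
The smallest element is 1.

1


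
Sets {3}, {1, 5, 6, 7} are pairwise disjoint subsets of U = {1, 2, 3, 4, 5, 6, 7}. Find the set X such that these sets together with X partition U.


U = {1, 2, 3, 4, 5, 6, 7}
Shown blocks: {3}, {1, 5, 6, 7}
A partition's blocks are pairwise disjoint and cover U, so the missing block = U \ (union of shown blocks).
Union of shown blocks: {1, 3, 5, 6, 7}
Missing block = U \ (union) = {2, 4}

{2, 4}


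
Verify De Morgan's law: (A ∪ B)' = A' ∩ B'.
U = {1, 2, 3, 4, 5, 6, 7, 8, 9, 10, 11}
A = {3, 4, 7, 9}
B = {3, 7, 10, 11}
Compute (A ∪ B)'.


U = {1, 2, 3, 4, 5, 6, 7, 8, 9, 10, 11}
A = {3, 4, 7, 9}, B = {3, 7, 10, 11}
A ∪ B = {3, 4, 7, 9, 10, 11}
(A ∪ B)' = U \ (A ∪ B) = {1, 2, 5, 6, 8}
Verification via A' ∩ B': A' = {1, 2, 5, 6, 8, 10, 11}, B' = {1, 2, 4, 5, 6, 8, 9}
A' ∩ B' = {1, 2, 5, 6, 8} ✓

{1, 2, 5, 6, 8}


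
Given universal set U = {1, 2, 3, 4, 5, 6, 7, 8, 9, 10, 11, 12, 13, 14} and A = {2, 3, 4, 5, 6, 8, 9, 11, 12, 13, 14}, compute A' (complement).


Universal set U = {1, 2, 3, 4, 5, 6, 7, 8, 9, 10, 11, 12, 13, 14}
Set A = {2, 3, 4, 5, 6, 8, 9, 11, 12, 13, 14}
A' = U \ A = elements in U but not in A
Checking each element of U:
1 (not in A, include), 2 (in A, exclude), 3 (in A, exclude), 4 (in A, exclude), 5 (in A, exclude), 6 (in A, exclude), 7 (not in A, include), 8 (in A, exclude), 9 (in A, exclude), 10 (not in A, include), 11 (in A, exclude), 12 (in A, exclude), 13 (in A, exclude), 14 (in A, exclude)
A' = {1, 7, 10}

{1, 7, 10}


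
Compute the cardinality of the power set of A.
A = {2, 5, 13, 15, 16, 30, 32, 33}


Set A = {2, 5, 13, 15, 16, 30, 32, 33}
|A| = 8
The power set P(A) contains all subsets of A.
|P(A)| = 2^|A| = 2^8 = 256

256


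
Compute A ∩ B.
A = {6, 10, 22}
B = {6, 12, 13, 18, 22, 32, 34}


Set A = {6, 10, 22}
Set B = {6, 12, 13, 18, 22, 32, 34}
A ∩ B includes only elements in both sets.
Check each element of A against B:
6 ✓, 10 ✗, 22 ✓
A ∩ B = {6, 22}

{6, 22}


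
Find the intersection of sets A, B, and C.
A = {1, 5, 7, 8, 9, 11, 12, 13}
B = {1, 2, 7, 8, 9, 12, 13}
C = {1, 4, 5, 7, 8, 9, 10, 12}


Set A = {1, 5, 7, 8, 9, 11, 12, 13}
Set B = {1, 2, 7, 8, 9, 12, 13}
Set C = {1, 4, 5, 7, 8, 9, 10, 12}
First, A ∩ B = {1, 7, 8, 9, 12, 13}
Then, (A ∩ B) ∩ C = {1, 7, 8, 9, 12}

{1, 7, 8, 9, 12}


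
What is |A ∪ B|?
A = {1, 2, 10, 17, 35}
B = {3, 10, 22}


Set A = {1, 2, 10, 17, 35}, |A| = 5
Set B = {3, 10, 22}, |B| = 3
A ∩ B = {10}, |A ∩ B| = 1
|A ∪ B| = |A| + |B| - |A ∩ B| = 5 + 3 - 1 = 7

7


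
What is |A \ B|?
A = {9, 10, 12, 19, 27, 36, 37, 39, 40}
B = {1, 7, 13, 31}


Set A = {9, 10, 12, 19, 27, 36, 37, 39, 40}
Set B = {1, 7, 13, 31}
A \ B = {9, 10, 12, 19, 27, 36, 37, 39, 40}
|A \ B| = 9

9


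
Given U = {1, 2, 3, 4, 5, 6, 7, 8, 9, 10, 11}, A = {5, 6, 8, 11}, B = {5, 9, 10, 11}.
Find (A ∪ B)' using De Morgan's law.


U = {1, 2, 3, 4, 5, 6, 7, 8, 9, 10, 11}
A = {5, 6, 8, 11}, B = {5, 9, 10, 11}
A ∪ B = {5, 6, 8, 9, 10, 11}
(A ∪ B)' = U \ (A ∪ B) = {1, 2, 3, 4, 7}
Verification via A' ∩ B': A' = {1, 2, 3, 4, 7, 9, 10}, B' = {1, 2, 3, 4, 6, 7, 8}
A' ∩ B' = {1, 2, 3, 4, 7} ✓

{1, 2, 3, 4, 7}


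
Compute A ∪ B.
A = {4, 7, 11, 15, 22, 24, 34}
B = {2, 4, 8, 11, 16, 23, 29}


Set A = {4, 7, 11, 15, 22, 24, 34}
Set B = {2, 4, 8, 11, 16, 23, 29}
A ∪ B includes all elements in either set.
Elements from A: {4, 7, 11, 15, 22, 24, 34}
Elements from B not already included: {2, 8, 16, 23, 29}
A ∪ B = {2, 4, 7, 8, 11, 15, 16, 22, 23, 24, 29, 34}

{2, 4, 7, 8, 11, 15, 16, 22, 23, 24, 29, 34}


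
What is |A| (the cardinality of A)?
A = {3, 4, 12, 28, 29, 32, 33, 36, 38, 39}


Set A = {3, 4, 12, 28, 29, 32, 33, 36, 38, 39}
Listing elements: 3, 4, 12, 28, 29, 32, 33, 36, 38, 39
Counting: 10 elements
|A| = 10

10


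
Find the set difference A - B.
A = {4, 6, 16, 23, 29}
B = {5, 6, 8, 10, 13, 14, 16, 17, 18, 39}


Set A = {4, 6, 16, 23, 29}
Set B = {5, 6, 8, 10, 13, 14, 16, 17, 18, 39}
A \ B includes elements in A that are not in B.
Check each element of A:
4 (not in B, keep), 6 (in B, remove), 16 (in B, remove), 23 (not in B, keep), 29 (not in B, keep)
A \ B = {4, 23, 29}

{4, 23, 29}


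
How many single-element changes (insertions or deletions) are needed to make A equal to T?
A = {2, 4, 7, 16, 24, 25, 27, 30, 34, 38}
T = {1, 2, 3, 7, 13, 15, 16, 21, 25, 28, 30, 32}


Set A = {2, 4, 7, 16, 24, 25, 27, 30, 34, 38}
Set T = {1, 2, 3, 7, 13, 15, 16, 21, 25, 28, 30, 32}
Elements to remove from A (in A, not in T): {4, 24, 27, 34, 38} → 5 removals
Elements to add to A (in T, not in A): {1, 3, 13, 15, 21, 28, 32} → 7 additions
Total edits = 5 + 7 = 12

12


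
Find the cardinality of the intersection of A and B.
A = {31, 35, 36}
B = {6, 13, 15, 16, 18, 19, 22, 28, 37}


Set A = {31, 35, 36}
Set B = {6, 13, 15, 16, 18, 19, 22, 28, 37}
A ∩ B = {}
|A ∩ B| = 0

0


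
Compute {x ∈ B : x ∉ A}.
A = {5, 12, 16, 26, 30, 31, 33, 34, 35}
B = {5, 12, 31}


Set A = {5, 12, 16, 26, 30, 31, 33, 34, 35}
Set B = {5, 12, 31}
Check each element of B against A:
5 ∈ A, 12 ∈ A, 31 ∈ A
Elements of B not in A: {}

{}


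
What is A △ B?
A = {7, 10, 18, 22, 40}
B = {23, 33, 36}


Set A = {7, 10, 18, 22, 40}
Set B = {23, 33, 36}
A △ B = (A \ B) ∪ (B \ A)
Elements in A but not B: {7, 10, 18, 22, 40}
Elements in B but not A: {23, 33, 36}
A △ B = {7, 10, 18, 22, 23, 33, 36, 40}

{7, 10, 18, 22, 23, 33, 36, 40}


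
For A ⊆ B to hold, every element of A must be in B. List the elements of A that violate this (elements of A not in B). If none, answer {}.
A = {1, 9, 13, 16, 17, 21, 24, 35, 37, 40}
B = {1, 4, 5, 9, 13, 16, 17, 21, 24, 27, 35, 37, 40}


Set A = {1, 9, 13, 16, 17, 21, 24, 35, 37, 40}
Set B = {1, 4, 5, 9, 13, 16, 17, 21, 24, 27, 35, 37, 40}
Check each element of A against B:
1 ∈ B, 9 ∈ B, 13 ∈ B, 16 ∈ B, 17 ∈ B, 21 ∈ B, 24 ∈ B, 35 ∈ B, 37 ∈ B, 40 ∈ B
Elements of A not in B: {}

{}


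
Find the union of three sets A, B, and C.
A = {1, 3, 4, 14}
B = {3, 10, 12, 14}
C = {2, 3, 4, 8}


Set A = {1, 3, 4, 14}
Set B = {3, 10, 12, 14}
Set C = {2, 3, 4, 8}
First, A ∪ B = {1, 3, 4, 10, 12, 14}
Then, (A ∪ B) ∪ C = {1, 2, 3, 4, 8, 10, 12, 14}

{1, 2, 3, 4, 8, 10, 12, 14}


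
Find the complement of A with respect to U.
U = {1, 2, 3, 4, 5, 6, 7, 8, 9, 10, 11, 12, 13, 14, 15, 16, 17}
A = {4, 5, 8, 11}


Universal set U = {1, 2, 3, 4, 5, 6, 7, 8, 9, 10, 11, 12, 13, 14, 15, 16, 17}
Set A = {4, 5, 8, 11}
A' = U \ A = elements in U but not in A
Checking each element of U:
1 (not in A, include), 2 (not in A, include), 3 (not in A, include), 4 (in A, exclude), 5 (in A, exclude), 6 (not in A, include), 7 (not in A, include), 8 (in A, exclude), 9 (not in A, include), 10 (not in A, include), 11 (in A, exclude), 12 (not in A, include), 13 (not in A, include), 14 (not in A, include), 15 (not in A, include), 16 (not in A, include), 17 (not in A, include)
A' = {1, 2, 3, 6, 7, 9, 10, 12, 13, 14, 15, 16, 17}

{1, 2, 3, 6, 7, 9, 10, 12, 13, 14, 15, 16, 17}


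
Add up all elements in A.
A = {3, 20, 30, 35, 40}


Set A = {3, 20, 30, 35, 40}
Sum = 3 + 20 + 30 + 35 + 40 = 128

128


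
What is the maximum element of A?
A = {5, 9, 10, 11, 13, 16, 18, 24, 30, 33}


Set A = {5, 9, 10, 11, 13, 16, 18, 24, 30, 33}
Elements in ascending order: 5, 9, 10, 11, 13, 16, 18, 24, 30, 33
The largest element is 33.

33


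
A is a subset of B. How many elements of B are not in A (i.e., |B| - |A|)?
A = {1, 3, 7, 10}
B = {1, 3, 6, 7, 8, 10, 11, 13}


Set A = {1, 3, 7, 10}, |A| = 4
Set B = {1, 3, 6, 7, 8, 10, 11, 13}, |B| = 8
Since A ⊆ B: B \ A = {6, 8, 11, 13}
|B| - |A| = 8 - 4 = 4

4


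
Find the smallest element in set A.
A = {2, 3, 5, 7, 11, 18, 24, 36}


Set A = {2, 3, 5, 7, 11, 18, 24, 36}
Elements in ascending order: 2, 3, 5, 7, 11, 18, 24, 36
The smallest element is 2.

2


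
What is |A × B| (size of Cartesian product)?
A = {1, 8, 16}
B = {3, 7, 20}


Set A = {1, 8, 16} has 3 elements.
Set B = {3, 7, 20} has 3 elements.
|A × B| = |A| × |B| = 3 × 3 = 9

9


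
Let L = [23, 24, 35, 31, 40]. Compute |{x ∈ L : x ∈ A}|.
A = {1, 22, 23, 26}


Set A = {1, 22, 23, 26}
Candidates: [23, 24, 35, 31, 40]
Check each candidate:
23 ∈ A, 24 ∉ A, 35 ∉ A, 31 ∉ A, 40 ∉ A
Count of candidates in A: 1

1


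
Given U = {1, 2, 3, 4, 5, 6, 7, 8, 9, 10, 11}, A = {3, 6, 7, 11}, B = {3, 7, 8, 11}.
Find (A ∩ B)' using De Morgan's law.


U = {1, 2, 3, 4, 5, 6, 7, 8, 9, 10, 11}
A = {3, 6, 7, 11}, B = {3, 7, 8, 11}
A ∩ B = {3, 7, 11}
(A ∩ B)' = U \ (A ∩ B) = {1, 2, 4, 5, 6, 8, 9, 10}
Verification via A' ∪ B': A' = {1, 2, 4, 5, 8, 9, 10}, B' = {1, 2, 4, 5, 6, 9, 10}
A' ∪ B' = {1, 2, 4, 5, 6, 8, 9, 10} ✓

{1, 2, 4, 5, 6, 8, 9, 10}


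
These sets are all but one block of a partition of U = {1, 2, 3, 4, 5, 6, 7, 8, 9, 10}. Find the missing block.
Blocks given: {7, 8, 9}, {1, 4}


U = {1, 2, 3, 4, 5, 6, 7, 8, 9, 10}
Shown blocks: {7, 8, 9}, {1, 4}
A partition's blocks are pairwise disjoint and cover U, so the missing block = U \ (union of shown blocks).
Union of shown blocks: {1, 4, 7, 8, 9}
Missing block = U \ (union) = {2, 3, 5, 6, 10}

{2, 3, 5, 6, 10}


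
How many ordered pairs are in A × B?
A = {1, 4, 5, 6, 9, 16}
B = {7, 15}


Set A = {1, 4, 5, 6, 9, 16} has 6 elements.
Set B = {7, 15} has 2 elements.
|A × B| = |A| × |B| = 6 × 2 = 12

12


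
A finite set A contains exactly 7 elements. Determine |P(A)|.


The set has 7 elements.
The power set contains all possible subsets.
|P(A)| = 2^|A| = 2^7 = 128

128


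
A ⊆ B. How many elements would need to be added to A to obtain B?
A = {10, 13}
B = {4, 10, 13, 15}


Set A = {10, 13}, |A| = 2
Set B = {4, 10, 13, 15}, |B| = 4
Since A ⊆ B: B \ A = {4, 15}
|B| - |A| = 4 - 2 = 2

2


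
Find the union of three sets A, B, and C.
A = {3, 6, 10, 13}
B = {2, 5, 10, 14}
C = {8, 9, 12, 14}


Set A = {3, 6, 10, 13}
Set B = {2, 5, 10, 14}
Set C = {8, 9, 12, 14}
First, A ∪ B = {2, 3, 5, 6, 10, 13, 14}
Then, (A ∪ B) ∪ C = {2, 3, 5, 6, 8, 9, 10, 12, 13, 14}

{2, 3, 5, 6, 8, 9, 10, 12, 13, 14}


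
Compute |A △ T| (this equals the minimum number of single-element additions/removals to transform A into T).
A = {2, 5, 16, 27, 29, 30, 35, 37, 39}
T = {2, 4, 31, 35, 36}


Set A = {2, 5, 16, 27, 29, 30, 35, 37, 39}
Set T = {2, 4, 31, 35, 36}
Elements to remove from A (in A, not in T): {5, 16, 27, 29, 30, 37, 39} → 7 removals
Elements to add to A (in T, not in A): {4, 31, 36} → 3 additions
Total edits = 7 + 3 = 10

10


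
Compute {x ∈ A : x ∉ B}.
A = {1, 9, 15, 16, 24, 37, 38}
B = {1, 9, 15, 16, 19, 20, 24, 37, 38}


Set A = {1, 9, 15, 16, 24, 37, 38}
Set B = {1, 9, 15, 16, 19, 20, 24, 37, 38}
Check each element of A against B:
1 ∈ B, 9 ∈ B, 15 ∈ B, 16 ∈ B, 24 ∈ B, 37 ∈ B, 38 ∈ B
Elements of A not in B: {}

{}


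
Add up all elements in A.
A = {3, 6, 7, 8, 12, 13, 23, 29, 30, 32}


Set A = {3, 6, 7, 8, 12, 13, 23, 29, 30, 32}
Sum = 3 + 6 + 7 + 8 + 12 + 13 + 23 + 29 + 30 + 32 = 163

163


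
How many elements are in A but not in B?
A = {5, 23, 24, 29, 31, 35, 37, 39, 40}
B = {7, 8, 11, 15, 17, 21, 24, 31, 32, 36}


Set A = {5, 23, 24, 29, 31, 35, 37, 39, 40}
Set B = {7, 8, 11, 15, 17, 21, 24, 31, 32, 36}
A \ B = {5, 23, 29, 35, 37, 39, 40}
|A \ B| = 7

7


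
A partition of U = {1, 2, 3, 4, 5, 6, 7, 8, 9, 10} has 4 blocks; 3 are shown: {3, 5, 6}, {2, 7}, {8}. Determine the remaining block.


U = {1, 2, 3, 4, 5, 6, 7, 8, 9, 10}
Shown blocks: {3, 5, 6}, {2, 7}, {8}
A partition's blocks are pairwise disjoint and cover U, so the missing block = U \ (union of shown blocks).
Union of shown blocks: {2, 3, 5, 6, 7, 8}
Missing block = U \ (union) = {1, 4, 9, 10}

{1, 4, 9, 10}


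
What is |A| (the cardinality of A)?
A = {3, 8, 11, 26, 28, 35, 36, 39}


Set A = {3, 8, 11, 26, 28, 35, 36, 39}
Listing elements: 3, 8, 11, 26, 28, 35, 36, 39
Counting: 8 elements
|A| = 8

8


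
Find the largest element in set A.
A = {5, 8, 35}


Set A = {5, 8, 35}
Elements in ascending order: 5, 8, 35
The largest element is 35.

35


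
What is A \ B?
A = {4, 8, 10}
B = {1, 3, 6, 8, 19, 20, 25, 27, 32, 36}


Set A = {4, 8, 10}
Set B = {1, 3, 6, 8, 19, 20, 25, 27, 32, 36}
A \ B includes elements in A that are not in B.
Check each element of A:
4 (not in B, keep), 8 (in B, remove), 10 (not in B, keep)
A \ B = {4, 10}

{4, 10}


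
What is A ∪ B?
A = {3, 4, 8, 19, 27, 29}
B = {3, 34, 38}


Set A = {3, 4, 8, 19, 27, 29}
Set B = {3, 34, 38}
A ∪ B includes all elements in either set.
Elements from A: {3, 4, 8, 19, 27, 29}
Elements from B not already included: {34, 38}
A ∪ B = {3, 4, 8, 19, 27, 29, 34, 38}

{3, 4, 8, 19, 27, 29, 34, 38}


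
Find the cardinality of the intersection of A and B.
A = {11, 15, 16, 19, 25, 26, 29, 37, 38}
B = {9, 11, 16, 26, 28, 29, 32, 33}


Set A = {11, 15, 16, 19, 25, 26, 29, 37, 38}
Set B = {9, 11, 16, 26, 28, 29, 32, 33}
A ∩ B = {11, 16, 26, 29}
|A ∩ B| = 4

4


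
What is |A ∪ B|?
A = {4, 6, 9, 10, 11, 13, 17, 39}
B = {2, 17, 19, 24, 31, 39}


Set A = {4, 6, 9, 10, 11, 13, 17, 39}, |A| = 8
Set B = {2, 17, 19, 24, 31, 39}, |B| = 6
A ∩ B = {17, 39}, |A ∩ B| = 2
|A ∪ B| = |A| + |B| - |A ∩ B| = 8 + 6 - 2 = 12

12


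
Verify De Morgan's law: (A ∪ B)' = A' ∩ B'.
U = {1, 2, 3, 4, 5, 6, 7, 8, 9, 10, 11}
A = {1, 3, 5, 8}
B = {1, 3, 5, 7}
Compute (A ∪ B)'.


U = {1, 2, 3, 4, 5, 6, 7, 8, 9, 10, 11}
A = {1, 3, 5, 8}, B = {1, 3, 5, 7}
A ∪ B = {1, 3, 5, 7, 8}
(A ∪ B)' = U \ (A ∪ B) = {2, 4, 6, 9, 10, 11}
Verification via A' ∩ B': A' = {2, 4, 6, 7, 9, 10, 11}, B' = {2, 4, 6, 8, 9, 10, 11}
A' ∩ B' = {2, 4, 6, 9, 10, 11} ✓

{2, 4, 6, 9, 10, 11}


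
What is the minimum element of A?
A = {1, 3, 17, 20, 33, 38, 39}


Set A = {1, 3, 17, 20, 33, 38, 39}
Elements in ascending order: 1, 3, 17, 20, 33, 38, 39
The smallest element is 1.

1


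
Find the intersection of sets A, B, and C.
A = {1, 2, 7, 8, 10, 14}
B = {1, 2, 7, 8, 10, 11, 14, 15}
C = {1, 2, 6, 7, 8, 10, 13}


Set A = {1, 2, 7, 8, 10, 14}
Set B = {1, 2, 7, 8, 10, 11, 14, 15}
Set C = {1, 2, 6, 7, 8, 10, 13}
First, A ∩ B = {1, 2, 7, 8, 10, 14}
Then, (A ∩ B) ∩ C = {1, 2, 7, 8, 10}

{1, 2, 7, 8, 10}


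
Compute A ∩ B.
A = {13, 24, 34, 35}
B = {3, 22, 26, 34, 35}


Set A = {13, 24, 34, 35}
Set B = {3, 22, 26, 34, 35}
A ∩ B includes only elements in both sets.
Check each element of A against B:
13 ✗, 24 ✗, 34 ✓, 35 ✓
A ∩ B = {34, 35}

{34, 35}


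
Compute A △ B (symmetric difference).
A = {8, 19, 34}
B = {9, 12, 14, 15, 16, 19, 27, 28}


Set A = {8, 19, 34}
Set B = {9, 12, 14, 15, 16, 19, 27, 28}
A △ B = (A \ B) ∪ (B \ A)
Elements in A but not B: {8, 34}
Elements in B but not A: {9, 12, 14, 15, 16, 27, 28}
A △ B = {8, 9, 12, 14, 15, 16, 27, 28, 34}

{8, 9, 12, 14, 15, 16, 27, 28, 34}


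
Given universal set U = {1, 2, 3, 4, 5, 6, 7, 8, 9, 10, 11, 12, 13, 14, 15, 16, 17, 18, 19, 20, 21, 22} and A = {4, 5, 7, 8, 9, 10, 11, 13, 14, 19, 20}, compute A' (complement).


Universal set U = {1, 2, 3, 4, 5, 6, 7, 8, 9, 10, 11, 12, 13, 14, 15, 16, 17, 18, 19, 20, 21, 22}
Set A = {4, 5, 7, 8, 9, 10, 11, 13, 14, 19, 20}
A' = U \ A = elements in U but not in A
Checking each element of U:
1 (not in A, include), 2 (not in A, include), 3 (not in A, include), 4 (in A, exclude), 5 (in A, exclude), 6 (not in A, include), 7 (in A, exclude), 8 (in A, exclude), 9 (in A, exclude), 10 (in A, exclude), 11 (in A, exclude), 12 (not in A, include), 13 (in A, exclude), 14 (in A, exclude), 15 (not in A, include), 16 (not in A, include), 17 (not in A, include), 18 (not in A, include), 19 (in A, exclude), 20 (in A, exclude), 21 (not in A, include), 22 (not in A, include)
A' = {1, 2, 3, 6, 12, 15, 16, 17, 18, 21, 22}

{1, 2, 3, 6, 12, 15, 16, 17, 18, 21, 22}


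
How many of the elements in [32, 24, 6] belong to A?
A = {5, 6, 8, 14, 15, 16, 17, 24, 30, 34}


Set A = {5, 6, 8, 14, 15, 16, 17, 24, 30, 34}
Candidates: [32, 24, 6]
Check each candidate:
32 ∉ A, 24 ∈ A, 6 ∈ A
Count of candidates in A: 2

2


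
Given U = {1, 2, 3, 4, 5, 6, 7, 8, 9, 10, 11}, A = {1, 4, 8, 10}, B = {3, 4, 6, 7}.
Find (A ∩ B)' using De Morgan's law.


U = {1, 2, 3, 4, 5, 6, 7, 8, 9, 10, 11}
A = {1, 4, 8, 10}, B = {3, 4, 6, 7}
A ∩ B = {4}
(A ∩ B)' = U \ (A ∩ B) = {1, 2, 3, 5, 6, 7, 8, 9, 10, 11}
Verification via A' ∪ B': A' = {2, 3, 5, 6, 7, 9, 11}, B' = {1, 2, 5, 8, 9, 10, 11}
A' ∪ B' = {1, 2, 3, 5, 6, 7, 8, 9, 10, 11} ✓

{1, 2, 3, 5, 6, 7, 8, 9, 10, 11}


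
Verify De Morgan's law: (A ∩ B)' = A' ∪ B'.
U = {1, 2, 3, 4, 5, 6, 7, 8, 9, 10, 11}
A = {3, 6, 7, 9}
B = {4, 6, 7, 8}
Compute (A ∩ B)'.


U = {1, 2, 3, 4, 5, 6, 7, 8, 9, 10, 11}
A = {3, 6, 7, 9}, B = {4, 6, 7, 8}
A ∩ B = {6, 7}
(A ∩ B)' = U \ (A ∩ B) = {1, 2, 3, 4, 5, 8, 9, 10, 11}
Verification via A' ∪ B': A' = {1, 2, 4, 5, 8, 10, 11}, B' = {1, 2, 3, 5, 9, 10, 11}
A' ∪ B' = {1, 2, 3, 4, 5, 8, 9, 10, 11} ✓

{1, 2, 3, 4, 5, 8, 9, 10, 11}


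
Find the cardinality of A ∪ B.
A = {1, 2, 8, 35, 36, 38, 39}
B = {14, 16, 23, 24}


Set A = {1, 2, 8, 35, 36, 38, 39}, |A| = 7
Set B = {14, 16, 23, 24}, |B| = 4
A ∩ B = {}, |A ∩ B| = 0
|A ∪ B| = |A| + |B| - |A ∩ B| = 7 + 4 - 0 = 11

11


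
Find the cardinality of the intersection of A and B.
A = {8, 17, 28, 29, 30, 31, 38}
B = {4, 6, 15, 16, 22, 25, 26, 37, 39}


Set A = {8, 17, 28, 29, 30, 31, 38}
Set B = {4, 6, 15, 16, 22, 25, 26, 37, 39}
A ∩ B = {}
|A ∩ B| = 0

0


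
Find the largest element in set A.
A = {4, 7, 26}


Set A = {4, 7, 26}
Elements in ascending order: 4, 7, 26
The largest element is 26.

26


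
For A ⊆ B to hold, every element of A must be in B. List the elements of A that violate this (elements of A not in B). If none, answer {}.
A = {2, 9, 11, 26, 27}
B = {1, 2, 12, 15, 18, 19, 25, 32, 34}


Set A = {2, 9, 11, 26, 27}
Set B = {1, 2, 12, 15, 18, 19, 25, 32, 34}
Check each element of A against B:
2 ∈ B, 9 ∉ B (include), 11 ∉ B (include), 26 ∉ B (include), 27 ∉ B (include)
Elements of A not in B: {9, 11, 26, 27}

{9, 11, 26, 27}


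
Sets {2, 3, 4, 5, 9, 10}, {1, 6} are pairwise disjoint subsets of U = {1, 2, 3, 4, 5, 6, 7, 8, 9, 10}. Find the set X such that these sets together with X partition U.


U = {1, 2, 3, 4, 5, 6, 7, 8, 9, 10}
Shown blocks: {2, 3, 4, 5, 9, 10}, {1, 6}
A partition's blocks are pairwise disjoint and cover U, so the missing block = U \ (union of shown blocks).
Union of shown blocks: {1, 2, 3, 4, 5, 6, 9, 10}
Missing block = U \ (union) = {7, 8}

{7, 8}


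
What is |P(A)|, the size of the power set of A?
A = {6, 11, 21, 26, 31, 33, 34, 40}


Set A = {6, 11, 21, 26, 31, 33, 34, 40}
|A| = 8
The power set P(A) contains all subsets of A.
|P(A)| = 2^|A| = 2^8 = 256

256


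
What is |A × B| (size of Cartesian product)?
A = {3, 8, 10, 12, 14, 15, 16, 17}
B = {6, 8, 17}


Set A = {3, 8, 10, 12, 14, 15, 16, 17} has 8 elements.
Set B = {6, 8, 17} has 3 elements.
|A × B| = |A| × |B| = 8 × 3 = 24

24


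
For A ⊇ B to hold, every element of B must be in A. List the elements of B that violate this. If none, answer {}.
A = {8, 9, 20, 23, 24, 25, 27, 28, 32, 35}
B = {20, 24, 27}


Set A = {8, 9, 20, 23, 24, 25, 27, 28, 32, 35}
Set B = {20, 24, 27}
Check each element of B against A:
20 ∈ A, 24 ∈ A, 27 ∈ A
Elements of B not in A: {}

{}


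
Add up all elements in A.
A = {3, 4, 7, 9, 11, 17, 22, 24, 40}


Set A = {3, 4, 7, 9, 11, 17, 22, 24, 40}
Sum = 3 + 4 + 7 + 9 + 11 + 17 + 22 + 24 + 40 = 137

137


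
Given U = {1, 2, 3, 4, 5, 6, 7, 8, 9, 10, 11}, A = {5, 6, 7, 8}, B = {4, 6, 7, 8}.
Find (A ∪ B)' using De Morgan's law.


U = {1, 2, 3, 4, 5, 6, 7, 8, 9, 10, 11}
A = {5, 6, 7, 8}, B = {4, 6, 7, 8}
A ∪ B = {4, 5, 6, 7, 8}
(A ∪ B)' = U \ (A ∪ B) = {1, 2, 3, 9, 10, 11}
Verification via A' ∩ B': A' = {1, 2, 3, 4, 9, 10, 11}, B' = {1, 2, 3, 5, 9, 10, 11}
A' ∩ B' = {1, 2, 3, 9, 10, 11} ✓

{1, 2, 3, 9, 10, 11}


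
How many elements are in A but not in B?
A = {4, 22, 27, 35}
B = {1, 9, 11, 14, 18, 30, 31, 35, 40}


Set A = {4, 22, 27, 35}
Set B = {1, 9, 11, 14, 18, 30, 31, 35, 40}
A \ B = {4, 22, 27}
|A \ B| = 3

3


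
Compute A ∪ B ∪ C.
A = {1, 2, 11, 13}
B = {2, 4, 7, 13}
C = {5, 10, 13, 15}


Set A = {1, 2, 11, 13}
Set B = {2, 4, 7, 13}
Set C = {5, 10, 13, 15}
First, A ∪ B = {1, 2, 4, 7, 11, 13}
Then, (A ∪ B) ∪ C = {1, 2, 4, 5, 7, 10, 11, 13, 15}

{1, 2, 4, 5, 7, 10, 11, 13, 15}


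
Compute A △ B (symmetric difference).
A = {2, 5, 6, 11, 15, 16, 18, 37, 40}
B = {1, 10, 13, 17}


Set A = {2, 5, 6, 11, 15, 16, 18, 37, 40}
Set B = {1, 10, 13, 17}
A △ B = (A \ B) ∪ (B \ A)
Elements in A but not B: {2, 5, 6, 11, 15, 16, 18, 37, 40}
Elements in B but not A: {1, 10, 13, 17}
A △ B = {1, 2, 5, 6, 10, 11, 13, 15, 16, 17, 18, 37, 40}

{1, 2, 5, 6, 10, 11, 13, 15, 16, 17, 18, 37, 40}


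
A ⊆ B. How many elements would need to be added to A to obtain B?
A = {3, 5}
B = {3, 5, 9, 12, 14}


Set A = {3, 5}, |A| = 2
Set B = {3, 5, 9, 12, 14}, |B| = 5
Since A ⊆ B: B \ A = {9, 12, 14}
|B| - |A| = 5 - 2 = 3

3


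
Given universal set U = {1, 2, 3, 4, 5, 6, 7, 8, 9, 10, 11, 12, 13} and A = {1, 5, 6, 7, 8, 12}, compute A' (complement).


Universal set U = {1, 2, 3, 4, 5, 6, 7, 8, 9, 10, 11, 12, 13}
Set A = {1, 5, 6, 7, 8, 12}
A' = U \ A = elements in U but not in A
Checking each element of U:
1 (in A, exclude), 2 (not in A, include), 3 (not in A, include), 4 (not in A, include), 5 (in A, exclude), 6 (in A, exclude), 7 (in A, exclude), 8 (in A, exclude), 9 (not in A, include), 10 (not in A, include), 11 (not in A, include), 12 (in A, exclude), 13 (not in A, include)
A' = {2, 3, 4, 9, 10, 11, 13}

{2, 3, 4, 9, 10, 11, 13}


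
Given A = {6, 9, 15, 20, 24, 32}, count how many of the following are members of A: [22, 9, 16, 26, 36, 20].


Set A = {6, 9, 15, 20, 24, 32}
Candidates: [22, 9, 16, 26, 36, 20]
Check each candidate:
22 ∉ A, 9 ∈ A, 16 ∉ A, 26 ∉ A, 36 ∉ A, 20 ∈ A
Count of candidates in A: 2

2


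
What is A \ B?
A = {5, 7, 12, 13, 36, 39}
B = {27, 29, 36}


Set A = {5, 7, 12, 13, 36, 39}
Set B = {27, 29, 36}
A \ B includes elements in A that are not in B.
Check each element of A:
5 (not in B, keep), 7 (not in B, keep), 12 (not in B, keep), 13 (not in B, keep), 36 (in B, remove), 39 (not in B, keep)
A \ B = {5, 7, 12, 13, 39}

{5, 7, 12, 13, 39}


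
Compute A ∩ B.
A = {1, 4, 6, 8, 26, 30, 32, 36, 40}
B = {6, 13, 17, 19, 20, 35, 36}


Set A = {1, 4, 6, 8, 26, 30, 32, 36, 40}
Set B = {6, 13, 17, 19, 20, 35, 36}
A ∩ B includes only elements in both sets.
Check each element of A against B:
1 ✗, 4 ✗, 6 ✓, 8 ✗, 26 ✗, 30 ✗, 32 ✗, 36 ✓, 40 ✗
A ∩ B = {6, 36}

{6, 36}


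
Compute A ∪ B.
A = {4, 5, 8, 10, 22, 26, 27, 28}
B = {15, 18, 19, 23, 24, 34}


Set A = {4, 5, 8, 10, 22, 26, 27, 28}
Set B = {15, 18, 19, 23, 24, 34}
A ∪ B includes all elements in either set.
Elements from A: {4, 5, 8, 10, 22, 26, 27, 28}
Elements from B not already included: {15, 18, 19, 23, 24, 34}
A ∪ B = {4, 5, 8, 10, 15, 18, 19, 22, 23, 24, 26, 27, 28, 34}

{4, 5, 8, 10, 15, 18, 19, 22, 23, 24, 26, 27, 28, 34}


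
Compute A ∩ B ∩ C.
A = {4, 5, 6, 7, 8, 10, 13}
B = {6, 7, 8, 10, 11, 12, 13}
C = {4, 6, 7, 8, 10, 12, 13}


Set A = {4, 5, 6, 7, 8, 10, 13}
Set B = {6, 7, 8, 10, 11, 12, 13}
Set C = {4, 6, 7, 8, 10, 12, 13}
First, A ∩ B = {6, 7, 8, 10, 13}
Then, (A ∩ B) ∩ C = {6, 7, 8, 10, 13}

{6, 7, 8, 10, 13}


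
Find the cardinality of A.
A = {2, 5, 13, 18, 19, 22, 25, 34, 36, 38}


Set A = {2, 5, 13, 18, 19, 22, 25, 34, 36, 38}
Listing elements: 2, 5, 13, 18, 19, 22, 25, 34, 36, 38
Counting: 10 elements
|A| = 10

10


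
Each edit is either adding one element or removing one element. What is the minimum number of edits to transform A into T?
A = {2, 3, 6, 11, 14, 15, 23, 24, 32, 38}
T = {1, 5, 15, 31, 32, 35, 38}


Set A = {2, 3, 6, 11, 14, 15, 23, 24, 32, 38}
Set T = {1, 5, 15, 31, 32, 35, 38}
Elements to remove from A (in A, not in T): {2, 3, 6, 11, 14, 23, 24} → 7 removals
Elements to add to A (in T, not in A): {1, 5, 31, 35} → 4 additions
Total edits = 7 + 4 = 11

11


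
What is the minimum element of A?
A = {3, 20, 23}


Set A = {3, 20, 23}
Elements in ascending order: 3, 20, 23
The smallest element is 3.

3


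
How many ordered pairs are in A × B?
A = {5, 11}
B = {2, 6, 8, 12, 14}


Set A = {5, 11} has 2 elements.
Set B = {2, 6, 8, 12, 14} has 5 elements.
|A × B| = |A| × |B| = 2 × 5 = 10

10


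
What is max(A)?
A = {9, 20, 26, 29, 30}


Set A = {9, 20, 26, 29, 30}
Elements in ascending order: 9, 20, 26, 29, 30
The largest element is 30.

30


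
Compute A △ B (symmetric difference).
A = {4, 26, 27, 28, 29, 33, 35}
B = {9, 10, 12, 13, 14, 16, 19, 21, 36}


Set A = {4, 26, 27, 28, 29, 33, 35}
Set B = {9, 10, 12, 13, 14, 16, 19, 21, 36}
A △ B = (A \ B) ∪ (B \ A)
Elements in A but not B: {4, 26, 27, 28, 29, 33, 35}
Elements in B but not A: {9, 10, 12, 13, 14, 16, 19, 21, 36}
A △ B = {4, 9, 10, 12, 13, 14, 16, 19, 21, 26, 27, 28, 29, 33, 35, 36}

{4, 9, 10, 12, 13, 14, 16, 19, 21, 26, 27, 28, 29, 33, 35, 36}


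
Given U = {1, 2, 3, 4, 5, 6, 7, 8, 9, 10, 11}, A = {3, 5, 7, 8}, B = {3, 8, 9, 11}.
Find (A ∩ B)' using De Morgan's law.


U = {1, 2, 3, 4, 5, 6, 7, 8, 9, 10, 11}
A = {3, 5, 7, 8}, B = {3, 8, 9, 11}
A ∩ B = {3, 8}
(A ∩ B)' = U \ (A ∩ B) = {1, 2, 4, 5, 6, 7, 9, 10, 11}
Verification via A' ∪ B': A' = {1, 2, 4, 6, 9, 10, 11}, B' = {1, 2, 4, 5, 6, 7, 10}
A' ∪ B' = {1, 2, 4, 5, 6, 7, 9, 10, 11} ✓

{1, 2, 4, 5, 6, 7, 9, 10, 11}


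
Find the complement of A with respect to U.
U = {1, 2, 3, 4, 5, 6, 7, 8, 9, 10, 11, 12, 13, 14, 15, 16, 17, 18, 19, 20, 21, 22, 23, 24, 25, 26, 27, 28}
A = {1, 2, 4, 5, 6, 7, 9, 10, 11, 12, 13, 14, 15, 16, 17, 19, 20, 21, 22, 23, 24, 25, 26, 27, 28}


Universal set U = {1, 2, 3, 4, 5, 6, 7, 8, 9, 10, 11, 12, 13, 14, 15, 16, 17, 18, 19, 20, 21, 22, 23, 24, 25, 26, 27, 28}
Set A = {1, 2, 4, 5, 6, 7, 9, 10, 11, 12, 13, 14, 15, 16, 17, 19, 20, 21, 22, 23, 24, 25, 26, 27, 28}
A' = U \ A = elements in U but not in A
Checking each element of U:
1 (in A, exclude), 2 (in A, exclude), 3 (not in A, include), 4 (in A, exclude), 5 (in A, exclude), 6 (in A, exclude), 7 (in A, exclude), 8 (not in A, include), 9 (in A, exclude), 10 (in A, exclude), 11 (in A, exclude), 12 (in A, exclude), 13 (in A, exclude), 14 (in A, exclude), 15 (in A, exclude), 16 (in A, exclude), 17 (in A, exclude), 18 (not in A, include), 19 (in A, exclude), 20 (in A, exclude), 21 (in A, exclude), 22 (in A, exclude), 23 (in A, exclude), 24 (in A, exclude), 25 (in A, exclude), 26 (in A, exclude), 27 (in A, exclude), 28 (in A, exclude)
A' = {3, 8, 18}

{3, 8, 18}


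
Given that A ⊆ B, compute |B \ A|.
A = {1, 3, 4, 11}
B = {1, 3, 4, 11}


Set A = {1, 3, 4, 11}, |A| = 4
Set B = {1, 3, 4, 11}, |B| = 4
Since A ⊆ B: B \ A = {}
|B| - |A| = 4 - 4 = 0

0


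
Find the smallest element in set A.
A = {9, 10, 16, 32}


Set A = {9, 10, 16, 32}
Elements in ascending order: 9, 10, 16, 32
The smallest element is 9.

9


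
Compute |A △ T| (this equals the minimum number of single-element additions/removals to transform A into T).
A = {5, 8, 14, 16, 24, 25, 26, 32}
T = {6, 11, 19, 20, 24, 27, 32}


Set A = {5, 8, 14, 16, 24, 25, 26, 32}
Set T = {6, 11, 19, 20, 24, 27, 32}
Elements to remove from A (in A, not in T): {5, 8, 14, 16, 25, 26} → 6 removals
Elements to add to A (in T, not in A): {6, 11, 19, 20, 27} → 5 additions
Total edits = 6 + 5 = 11

11


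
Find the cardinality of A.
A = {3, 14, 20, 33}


Set A = {3, 14, 20, 33}
Listing elements: 3, 14, 20, 33
Counting: 4 elements
|A| = 4

4


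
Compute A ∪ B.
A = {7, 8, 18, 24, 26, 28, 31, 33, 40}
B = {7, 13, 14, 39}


Set A = {7, 8, 18, 24, 26, 28, 31, 33, 40}
Set B = {7, 13, 14, 39}
A ∪ B includes all elements in either set.
Elements from A: {7, 8, 18, 24, 26, 28, 31, 33, 40}
Elements from B not already included: {13, 14, 39}
A ∪ B = {7, 8, 13, 14, 18, 24, 26, 28, 31, 33, 39, 40}

{7, 8, 13, 14, 18, 24, 26, 28, 31, 33, 39, 40}


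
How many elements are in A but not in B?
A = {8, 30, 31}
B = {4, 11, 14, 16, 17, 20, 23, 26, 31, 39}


Set A = {8, 30, 31}
Set B = {4, 11, 14, 16, 17, 20, 23, 26, 31, 39}
A \ B = {8, 30}
|A \ B| = 2

2


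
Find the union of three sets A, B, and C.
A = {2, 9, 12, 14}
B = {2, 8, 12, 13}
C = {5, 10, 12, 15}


Set A = {2, 9, 12, 14}
Set B = {2, 8, 12, 13}
Set C = {5, 10, 12, 15}
First, A ∪ B = {2, 8, 9, 12, 13, 14}
Then, (A ∪ B) ∪ C = {2, 5, 8, 9, 10, 12, 13, 14, 15}

{2, 5, 8, 9, 10, 12, 13, 14, 15}


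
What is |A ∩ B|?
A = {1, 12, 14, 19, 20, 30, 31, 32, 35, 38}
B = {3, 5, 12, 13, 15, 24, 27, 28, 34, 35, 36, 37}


Set A = {1, 12, 14, 19, 20, 30, 31, 32, 35, 38}
Set B = {3, 5, 12, 13, 15, 24, 27, 28, 34, 35, 36, 37}
A ∩ B = {12, 35}
|A ∩ B| = 2

2


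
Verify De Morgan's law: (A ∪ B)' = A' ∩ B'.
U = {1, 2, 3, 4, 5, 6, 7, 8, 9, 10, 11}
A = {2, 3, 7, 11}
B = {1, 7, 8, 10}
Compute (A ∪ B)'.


U = {1, 2, 3, 4, 5, 6, 7, 8, 9, 10, 11}
A = {2, 3, 7, 11}, B = {1, 7, 8, 10}
A ∪ B = {1, 2, 3, 7, 8, 10, 11}
(A ∪ B)' = U \ (A ∪ B) = {4, 5, 6, 9}
Verification via A' ∩ B': A' = {1, 4, 5, 6, 8, 9, 10}, B' = {2, 3, 4, 5, 6, 9, 11}
A' ∩ B' = {4, 5, 6, 9} ✓

{4, 5, 6, 9}


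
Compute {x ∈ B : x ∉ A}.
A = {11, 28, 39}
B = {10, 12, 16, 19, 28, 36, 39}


Set A = {11, 28, 39}
Set B = {10, 12, 16, 19, 28, 36, 39}
Check each element of B against A:
10 ∉ A (include), 12 ∉ A (include), 16 ∉ A (include), 19 ∉ A (include), 28 ∈ A, 36 ∉ A (include), 39 ∈ A
Elements of B not in A: {10, 12, 16, 19, 36}

{10, 12, 16, 19, 36}


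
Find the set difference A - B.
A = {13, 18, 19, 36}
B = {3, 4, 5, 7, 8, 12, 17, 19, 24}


Set A = {13, 18, 19, 36}
Set B = {3, 4, 5, 7, 8, 12, 17, 19, 24}
A \ B includes elements in A that are not in B.
Check each element of A:
13 (not in B, keep), 18 (not in B, keep), 19 (in B, remove), 36 (not in B, keep)
A \ B = {13, 18, 36}

{13, 18, 36}


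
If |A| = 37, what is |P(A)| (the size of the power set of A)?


The set has 37 elements.
The power set contains all possible subsets.
|P(A)| = 2^|A| = 2^37 = 137438953472

137438953472


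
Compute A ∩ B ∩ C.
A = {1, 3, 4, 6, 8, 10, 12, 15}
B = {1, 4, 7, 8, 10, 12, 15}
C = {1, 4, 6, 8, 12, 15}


Set A = {1, 3, 4, 6, 8, 10, 12, 15}
Set B = {1, 4, 7, 8, 10, 12, 15}
Set C = {1, 4, 6, 8, 12, 15}
First, A ∩ B = {1, 4, 8, 10, 12, 15}
Then, (A ∩ B) ∩ C = {1, 4, 8, 12, 15}

{1, 4, 8, 12, 15}


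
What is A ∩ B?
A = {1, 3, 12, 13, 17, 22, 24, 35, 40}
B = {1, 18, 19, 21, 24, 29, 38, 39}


Set A = {1, 3, 12, 13, 17, 22, 24, 35, 40}
Set B = {1, 18, 19, 21, 24, 29, 38, 39}
A ∩ B includes only elements in both sets.
Check each element of A against B:
1 ✓, 3 ✗, 12 ✗, 13 ✗, 17 ✗, 22 ✗, 24 ✓, 35 ✗, 40 ✗
A ∩ B = {1, 24}

{1, 24}


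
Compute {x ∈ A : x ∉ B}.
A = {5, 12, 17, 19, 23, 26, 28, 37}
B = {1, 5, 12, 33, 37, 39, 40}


Set A = {5, 12, 17, 19, 23, 26, 28, 37}
Set B = {1, 5, 12, 33, 37, 39, 40}
Check each element of A against B:
5 ∈ B, 12 ∈ B, 17 ∉ B (include), 19 ∉ B (include), 23 ∉ B (include), 26 ∉ B (include), 28 ∉ B (include), 37 ∈ B
Elements of A not in B: {17, 19, 23, 26, 28}

{17, 19, 23, 26, 28}


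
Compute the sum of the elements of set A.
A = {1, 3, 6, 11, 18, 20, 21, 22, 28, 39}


Set A = {1, 3, 6, 11, 18, 20, 21, 22, 28, 39}
Sum = 1 + 3 + 6 + 11 + 18 + 20 + 21 + 22 + 28 + 39 = 169

169


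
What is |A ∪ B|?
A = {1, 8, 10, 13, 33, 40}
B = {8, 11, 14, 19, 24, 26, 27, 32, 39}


Set A = {1, 8, 10, 13, 33, 40}, |A| = 6
Set B = {8, 11, 14, 19, 24, 26, 27, 32, 39}, |B| = 9
A ∩ B = {8}, |A ∩ B| = 1
|A ∪ B| = |A| + |B| - |A ∩ B| = 6 + 9 - 1 = 14

14


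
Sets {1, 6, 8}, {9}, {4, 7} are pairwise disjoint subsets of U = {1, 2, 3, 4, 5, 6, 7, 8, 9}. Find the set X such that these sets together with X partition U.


U = {1, 2, 3, 4, 5, 6, 7, 8, 9}
Shown blocks: {1, 6, 8}, {9}, {4, 7}
A partition's blocks are pairwise disjoint and cover U, so the missing block = U \ (union of shown blocks).
Union of shown blocks: {1, 4, 6, 7, 8, 9}
Missing block = U \ (union) = {2, 3, 5}

{2, 3, 5}


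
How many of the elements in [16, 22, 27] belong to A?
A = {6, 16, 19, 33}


Set A = {6, 16, 19, 33}
Candidates: [16, 22, 27]
Check each candidate:
16 ∈ A, 22 ∉ A, 27 ∉ A
Count of candidates in A: 1

1


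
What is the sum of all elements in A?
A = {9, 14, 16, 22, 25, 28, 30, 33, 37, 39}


Set A = {9, 14, 16, 22, 25, 28, 30, 33, 37, 39}
Sum = 9 + 14 + 16 + 22 + 25 + 28 + 30 + 33 + 37 + 39 = 253

253


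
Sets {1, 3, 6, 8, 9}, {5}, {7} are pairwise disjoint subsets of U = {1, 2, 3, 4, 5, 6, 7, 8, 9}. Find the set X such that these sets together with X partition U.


U = {1, 2, 3, 4, 5, 6, 7, 8, 9}
Shown blocks: {1, 3, 6, 8, 9}, {5}, {7}
A partition's blocks are pairwise disjoint and cover U, so the missing block = U \ (union of shown blocks).
Union of shown blocks: {1, 3, 5, 6, 7, 8, 9}
Missing block = U \ (union) = {2, 4}

{2, 4}
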